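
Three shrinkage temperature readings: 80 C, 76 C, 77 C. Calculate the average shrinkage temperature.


Average = (80 + 76 + 77) / 3
Average = 233 / 3 = 77.7 C


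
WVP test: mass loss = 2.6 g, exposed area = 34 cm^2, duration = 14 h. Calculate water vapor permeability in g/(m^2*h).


54.62 g/(m^2*h)

WVP = mass_loss / (area x time) x 10000
WVP = 2.6 / (34 x 14) x 10000
WVP = 2.6 / 476 x 10000 = 54.62 g/(m^2*h)


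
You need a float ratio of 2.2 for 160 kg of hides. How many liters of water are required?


Water = hide weight x target ratio
Water = 160 x 2.2 = 352.0 L


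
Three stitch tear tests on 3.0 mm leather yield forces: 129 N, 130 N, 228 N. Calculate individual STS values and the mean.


STS1 = 43.0 N/mm
STS2 = 43.3 N/mm
STS3 = 76.0 N/mm
Mean = 54.1 N/mm

STS1 = 129 / 3.0 = 43.0 N/mm
STS2 = 130 / 3.0 = 43.3 N/mm
STS3 = 228 / 3.0 = 76.0 N/mm
Mean = (43.0 + 43.3 + 76.0) / 3 = 54.1 N/mm


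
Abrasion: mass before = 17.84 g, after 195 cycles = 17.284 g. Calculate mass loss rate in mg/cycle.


2.851 mg/cycle

Mass loss = 17.84 - 17.284 = 0.556 g
Rate = 0.556 / 195 x 1000 = 2.851 mg/cycle


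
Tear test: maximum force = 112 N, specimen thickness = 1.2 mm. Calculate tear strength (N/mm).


Tear strength = force / thickness
Tear = 112 / 1.2 = 93.3 N/mm


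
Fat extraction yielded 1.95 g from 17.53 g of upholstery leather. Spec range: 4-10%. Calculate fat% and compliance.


Fat content = 11.1%
Compliant: No

Fat% = 1.95 / 17.53 x 100 = 11.1%
Spec range: 4-10%
Compliant: No


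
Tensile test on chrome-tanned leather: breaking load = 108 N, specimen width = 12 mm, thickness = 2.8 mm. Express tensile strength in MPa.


3.21 MPa

Cross-section = 12 x 2.8 = 33.6 mm^2
TS = 108 / 33.6 = 3.21 MPa
(1 N/mm^2 = 1 MPa)


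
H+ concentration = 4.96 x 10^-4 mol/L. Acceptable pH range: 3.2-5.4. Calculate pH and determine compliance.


pH = 3.30
Compliant: Yes


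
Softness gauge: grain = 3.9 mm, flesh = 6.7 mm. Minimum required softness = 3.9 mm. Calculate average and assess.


Average = (3.9 + 6.7) / 2 = 5.30 mm
Minimum = 3.9 mm
Meets requirement: Yes


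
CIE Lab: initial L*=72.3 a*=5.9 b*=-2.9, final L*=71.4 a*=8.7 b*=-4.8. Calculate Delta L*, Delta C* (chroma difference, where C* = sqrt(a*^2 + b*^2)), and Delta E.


Delta L* = -0.9
Delta C* = 3.36
Delta E = 3.50

Delta L* = 71.4 - 72.3 = -0.9
C1* = sqrt((5.9)^2 + (-2.9)^2) = 6.574
C2* = sqrt((8.7)^2 + (-4.8)^2) = 9.936
Delta C* = 9.936 - 6.574 = 3.36
Delta E = sqrt((-0.9)^2 + (2.8)^2 + (-1.9)^2) = 3.50


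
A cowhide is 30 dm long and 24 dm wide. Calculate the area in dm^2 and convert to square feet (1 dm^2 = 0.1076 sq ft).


Area = 30 x 24 = 720 dm^2
Conversion: 720 x 0.1076 = 77.47 sq ft


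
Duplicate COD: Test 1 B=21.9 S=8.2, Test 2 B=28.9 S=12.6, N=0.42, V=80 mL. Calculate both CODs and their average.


COD1 = (21.9 - 8.2) x 0.42 x 8000 / 80 = 575.4 mg/L
COD2 = (28.9 - 12.6) x 0.42 x 8000 / 80 = 684.6 mg/L
Average = (575.4 + 684.6) / 2 = 630.0 mg/L


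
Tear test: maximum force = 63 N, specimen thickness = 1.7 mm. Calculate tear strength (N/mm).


Tear strength = force / thickness
Tear = 63 / 1.7 = 37.1 N/mm


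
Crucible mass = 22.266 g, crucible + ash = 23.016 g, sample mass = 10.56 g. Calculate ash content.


Ash mass = 0.750 g
Ash content = 7.10%

Ash mass = 23.016 - 22.266 = 0.750 g
Ash% = 0.750 / 10.56 x 100 = 7.10%


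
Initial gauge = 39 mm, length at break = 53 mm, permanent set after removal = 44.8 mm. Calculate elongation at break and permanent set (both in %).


Elongation at break = 35.9%
Permanent set = 14.9%

Elongation at break = (53 - 39) / 39 x 100 = 35.9%
Permanent set = (44.8 - 39) / 39 x 100 = 14.9%


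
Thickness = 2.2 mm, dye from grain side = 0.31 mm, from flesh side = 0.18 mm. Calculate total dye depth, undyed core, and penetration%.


Total dyed = 0.31 + 0.18 = 0.49 mm
Undyed core = 2.2 - 0.49 = 1.71 mm
Penetration = 0.49 / 2.2 x 100 = 22.3%


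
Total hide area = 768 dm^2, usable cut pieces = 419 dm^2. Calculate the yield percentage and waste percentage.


Yield = 54.6%
Waste = 45.4%

Yield = 419 / 768 x 100 = 54.6%
Waste = 768 - 419 = 349 dm^2
Waste% = 100 - 54.6 = 45.4%


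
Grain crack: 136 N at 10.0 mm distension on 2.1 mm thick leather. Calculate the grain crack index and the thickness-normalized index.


Crack index = 136 / 10.0 = 13.6 N/mm
Normalized = 13.6 / 2.1 = 6.5 N/mm per mm


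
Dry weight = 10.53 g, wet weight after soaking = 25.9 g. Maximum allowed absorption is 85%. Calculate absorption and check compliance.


WA = (25.9 - 10.53) / 10.53 x 100 = 146.0%
Maximum allowed: 85%
Compliant: No


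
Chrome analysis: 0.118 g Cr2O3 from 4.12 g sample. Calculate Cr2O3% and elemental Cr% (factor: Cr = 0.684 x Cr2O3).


Cr2O3% = 0.118 / 4.12 x 100 = 2.86%
Cr% = 2.86 x 0.684 = 1.96%


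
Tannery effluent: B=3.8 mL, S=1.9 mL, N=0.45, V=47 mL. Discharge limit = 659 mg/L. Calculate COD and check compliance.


COD = 145.5 mg/L
Compliant: Yes

COD = (3.8 - 1.9) x 0.45 x 8000 / 47 = 145.5 mg/L
Limit: 659 mg/L
Compliant: Yes


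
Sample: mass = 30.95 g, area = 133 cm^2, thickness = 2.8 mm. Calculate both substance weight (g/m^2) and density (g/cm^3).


Substance weight = 2327.1 g/m^2
Density = 0.831 g/cm^3


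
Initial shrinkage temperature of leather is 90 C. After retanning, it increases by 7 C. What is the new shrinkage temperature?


97 C

New Ts = 90 + 7 = 97 C


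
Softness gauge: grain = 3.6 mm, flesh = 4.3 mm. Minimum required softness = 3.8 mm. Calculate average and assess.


Average = (3.6 + 4.3) / 2 = 3.95 mm
Minimum = 3.8 mm
Meets requirement: Yes


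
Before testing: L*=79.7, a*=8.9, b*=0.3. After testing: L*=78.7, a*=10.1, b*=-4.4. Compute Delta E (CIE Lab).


Delta E = 4.95

dL = 78.7 - 79.7 = -1.0
da = 10.1 - 8.9 = 1.2
db = -4.4 - 0.3 = -4.7
dE = sqrt((-1.0)^2 + (1.2)^2 + (-4.7)^2) = 4.95


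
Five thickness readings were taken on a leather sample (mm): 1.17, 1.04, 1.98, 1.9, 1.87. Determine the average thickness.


Sum = 1.17 + 1.04 + 1.98 + 1.9 + 1.87 = 7.96
Average = 7.96 / 5 = 1.59 mm


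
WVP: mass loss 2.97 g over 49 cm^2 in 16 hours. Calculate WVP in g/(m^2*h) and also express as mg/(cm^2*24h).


WVP = 2.97 / (49 x 16) x 10000 = 37.88 g/(m^2*h)
Mass loss in mg = 2.97 x 1000 = 2970 mg
Per cm^2 per 24h in mg: 2970 x 24 / (49 x 16) = 71280 / 784 = 90.92 mg/(cm^2*24h)


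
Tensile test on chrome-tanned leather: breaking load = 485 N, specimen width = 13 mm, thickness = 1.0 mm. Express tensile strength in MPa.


Cross-section = 13 x 1.0 = 13.0 mm^2
TS = 485 / 13.0 = 37.31 MPa
(1 N/mm^2 = 1 MPa)


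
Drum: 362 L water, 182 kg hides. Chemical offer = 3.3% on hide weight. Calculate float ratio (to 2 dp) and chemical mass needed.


Float ratio = 1.99
Chemical needed = 6.006 kg


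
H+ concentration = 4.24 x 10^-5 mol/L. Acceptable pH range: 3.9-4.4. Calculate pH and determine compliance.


pH = 4.37
Compliant: Yes

pH = -log10(4.24 x 10^-5) = 4.37
Range: 3.9 to 4.4
Compliant: Yes


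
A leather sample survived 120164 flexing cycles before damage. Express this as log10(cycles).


log10(120164) = 5.08


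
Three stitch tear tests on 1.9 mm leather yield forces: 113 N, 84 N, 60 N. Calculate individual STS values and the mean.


STS1 = 113 / 1.9 = 59.5 N/mm
STS2 = 84 / 1.9 = 44.2 N/mm
STS3 = 60 / 1.9 = 31.6 N/mm
Mean = (59.5 + 44.2 + 31.6) / 3 = 45.1 N/mm


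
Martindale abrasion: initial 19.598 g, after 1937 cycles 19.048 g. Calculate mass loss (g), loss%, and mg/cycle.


Mass loss = 0.550 g
Loss = 2.81%
Rate = 0.284 mg/cycle

Loss = 19.598 - 19.048 = 0.550 g
Loss% = 0.550 / 19.598 x 100 = 2.81%
Rate = 0.550 / 1937 x 1000 = 0.284 mg/cycle


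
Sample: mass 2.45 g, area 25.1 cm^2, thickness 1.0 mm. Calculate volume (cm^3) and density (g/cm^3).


Thickness in cm = 1.0 / 10 = 0.10 cm
Volume = 25.1 x 0.10 = 2.510 cm^3
Density = 2.45 / 2.510 = 0.976 g/cm^3


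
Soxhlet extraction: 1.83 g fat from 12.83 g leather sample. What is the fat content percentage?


14.3%


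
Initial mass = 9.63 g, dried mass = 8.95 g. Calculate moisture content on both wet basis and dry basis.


Moisture lost = 9.63 - 8.95 = 0.68 g
Wet basis MC = 0.68 / 9.63 x 100 = 7.1%
Dry basis MC = 0.68 / 8.95 x 100 = 7.6%


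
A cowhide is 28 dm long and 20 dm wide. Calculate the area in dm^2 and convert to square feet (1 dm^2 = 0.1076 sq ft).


560 dm^2
60.26 sq ft


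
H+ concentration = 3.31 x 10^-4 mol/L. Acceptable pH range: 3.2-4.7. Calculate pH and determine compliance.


pH = 3.48
Compliant: Yes


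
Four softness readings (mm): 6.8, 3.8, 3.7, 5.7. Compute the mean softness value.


Sum = 6.8 + 3.8 + 3.7 + 5.7
Mean = 20.0 / 4 = 5.00 mm


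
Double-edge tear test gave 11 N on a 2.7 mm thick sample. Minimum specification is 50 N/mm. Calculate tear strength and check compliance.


Tear strength = 4.1 N/mm
Compliant: No

Tear strength = 11 / 2.7 = 4.1 N/mm
Required minimum = 50 N/mm
Compliant: No


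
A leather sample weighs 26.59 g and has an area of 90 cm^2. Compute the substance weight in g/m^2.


2954.4 g/m^2

Substance weight = mass / area x 10000
SW = 26.59 / 90 x 10000
SW = 2954.4 g/m^2


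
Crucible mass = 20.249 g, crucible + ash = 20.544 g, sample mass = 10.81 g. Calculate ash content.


Ash mass = 20.544 - 20.249 = 0.295 g
Ash% = 0.295 / 10.81 x 100 = 2.73%


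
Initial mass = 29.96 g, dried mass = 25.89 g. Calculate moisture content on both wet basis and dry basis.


Wet basis = 13.6%
Dry basis = 15.7%


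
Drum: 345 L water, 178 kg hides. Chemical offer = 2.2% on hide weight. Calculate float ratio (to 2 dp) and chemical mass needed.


Float ratio = 345 / 178 = 1.94
Chemical = 178 x 2.2 / 100 = 3.916 kg


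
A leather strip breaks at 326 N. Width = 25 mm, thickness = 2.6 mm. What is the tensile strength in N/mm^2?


5.02 N/mm^2

Cross-sectional area = 25 x 2.6 = 65.0 mm^2
Tensile strength = 326 / 65.0 = 5.02 N/mm^2


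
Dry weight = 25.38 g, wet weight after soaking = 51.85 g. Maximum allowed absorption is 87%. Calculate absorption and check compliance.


Absorption = 104.3%
Compliant: No


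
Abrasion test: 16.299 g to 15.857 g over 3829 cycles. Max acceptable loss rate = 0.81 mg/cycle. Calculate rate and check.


Loss = 16.299 - 15.857 = 0.442 g
Rate = 0.442 g / 3829 cycles x 1000 = 0.115 mg/cycle
Max = 0.81 mg/cycle
Passes: Yes


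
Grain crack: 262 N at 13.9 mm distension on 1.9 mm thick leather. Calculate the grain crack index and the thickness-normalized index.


Crack index = 262 / 13.9 = 18.8 N/mm
Normalized = 18.8 / 1.9 = 9.9 N/mm per mm


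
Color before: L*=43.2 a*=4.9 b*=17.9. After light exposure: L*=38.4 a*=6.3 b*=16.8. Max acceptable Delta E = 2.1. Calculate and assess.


dL = -4.8, da = 1.4, db = -1.1
dE = sqrt((-4.8)^2 + (1.4)^2 + (-1.1)^2) = 5.12
Max = 2.1
Passes: No


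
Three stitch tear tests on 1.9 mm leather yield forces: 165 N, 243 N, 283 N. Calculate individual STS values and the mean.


STS1 = 86.8 N/mm
STS2 = 127.9 N/mm
STS3 = 148.9 N/mm
Mean = 121.2 N/mm


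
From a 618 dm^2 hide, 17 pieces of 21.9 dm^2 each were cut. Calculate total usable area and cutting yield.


Usable area = 372.3 dm^2
Yield = 60.2%


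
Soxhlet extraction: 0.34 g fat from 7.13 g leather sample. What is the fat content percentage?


Fat content = 0.34 / 7.13 x 100
Fat = 4.8%


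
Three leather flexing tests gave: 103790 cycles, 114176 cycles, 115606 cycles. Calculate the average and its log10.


Average = 111191 cycles
log10 = 5.05


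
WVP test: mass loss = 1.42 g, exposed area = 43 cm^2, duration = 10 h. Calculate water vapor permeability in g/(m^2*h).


WVP = mass_loss / (area x time) x 10000
WVP = 1.42 / (43 x 10) x 10000
WVP = 1.42 / 430 x 10000 = 33.02 g/(m^2*h)


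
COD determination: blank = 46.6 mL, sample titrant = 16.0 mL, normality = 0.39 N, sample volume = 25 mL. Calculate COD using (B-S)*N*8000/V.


3818.9 mg/L

COD = (46.6 - 16.0) x 0.39 x 8000 / 25
COD = 30.6 x 0.39 x 8000 / 25
COD = 3818.9 mg/L


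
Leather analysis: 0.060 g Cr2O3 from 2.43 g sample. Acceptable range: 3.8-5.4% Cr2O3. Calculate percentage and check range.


Cr2O3 = 2.47%
Within range: No

Cr2O3% = 0.060 / 2.43 x 100 = 2.47%
Acceptable range: 3.8 to 5.4%
Within range: No


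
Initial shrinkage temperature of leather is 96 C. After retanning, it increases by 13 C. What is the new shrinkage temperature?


109 C

New Ts = 96 + 13 = 109 C


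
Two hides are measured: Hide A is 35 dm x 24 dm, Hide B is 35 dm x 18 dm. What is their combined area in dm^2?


1470 dm^2


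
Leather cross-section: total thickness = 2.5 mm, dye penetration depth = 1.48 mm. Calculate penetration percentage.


Penetration% = 1.48 / 2.5 x 100
Penetration = 59.2%


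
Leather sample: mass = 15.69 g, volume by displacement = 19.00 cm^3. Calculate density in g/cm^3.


0.826 g/cm^3

Density = mass / volume
Density = 15.69 / 19.00 = 0.826 g/cm^3


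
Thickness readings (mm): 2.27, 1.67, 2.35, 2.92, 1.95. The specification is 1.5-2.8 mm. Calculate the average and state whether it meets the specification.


Average = 2.23 mm
Within specification: Yes


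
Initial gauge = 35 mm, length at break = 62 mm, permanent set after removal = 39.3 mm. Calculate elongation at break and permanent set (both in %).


Elongation at break = 77.1%
Permanent set = 12.3%

Elongation at break = (62 - 35) / 35 x 100 = 77.1%
Permanent set = (39.3 - 35) / 35 x 100 = 12.3%


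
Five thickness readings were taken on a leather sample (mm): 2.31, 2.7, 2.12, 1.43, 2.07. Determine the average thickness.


Sum = 2.31 + 2.7 + 2.12 + 1.43 + 2.07 = 10.63
Average = 10.63 / 5 = 2.13 mm


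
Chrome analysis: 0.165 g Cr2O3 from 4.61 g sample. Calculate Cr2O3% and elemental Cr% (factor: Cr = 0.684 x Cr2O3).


Cr2O3 = 3.58%
Cr = 2.45%


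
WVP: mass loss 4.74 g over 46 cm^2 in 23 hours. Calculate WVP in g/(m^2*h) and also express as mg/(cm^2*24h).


WVP = 44.80 g/(m^2*h)
Daily rate = 107.52 mg/(cm^2*24h)


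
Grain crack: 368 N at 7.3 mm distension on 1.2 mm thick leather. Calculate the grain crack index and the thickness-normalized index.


Crack index = 50.4 N/mm
Normalized index = 42.0 N/mm per mm


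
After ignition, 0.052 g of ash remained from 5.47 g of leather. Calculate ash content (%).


0.95%

Ash% = 0.052 / 5.47 x 100
Ash% = 0.95%


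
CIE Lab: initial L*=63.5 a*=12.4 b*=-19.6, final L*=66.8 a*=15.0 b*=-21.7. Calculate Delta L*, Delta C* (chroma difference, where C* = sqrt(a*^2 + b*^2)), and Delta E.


Delta L* = 66.8 - 63.5 = 3.3
C1* = sqrt((12.4)^2 + (-19.6)^2) = 23.193
C2* = sqrt((15.0)^2 + (-21.7)^2) = 26.380
Delta C* = 26.380 - 23.193 = 3.19
Delta E = sqrt((3.3)^2 + (2.6)^2 + (-2.1)^2) = 4.70


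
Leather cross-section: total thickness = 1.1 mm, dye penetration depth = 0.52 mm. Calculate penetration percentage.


Penetration% = 0.52 / 1.1 x 100
Penetration = 47.3%


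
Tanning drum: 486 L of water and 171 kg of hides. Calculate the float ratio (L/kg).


2.8


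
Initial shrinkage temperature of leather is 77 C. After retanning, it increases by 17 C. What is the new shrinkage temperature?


New Ts = 77 + 17 = 94 C


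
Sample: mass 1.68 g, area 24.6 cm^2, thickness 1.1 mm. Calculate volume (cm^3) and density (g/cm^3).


Volume = 2.706 cm^3
Density = 0.621 g/cm^3

Thickness in cm = 1.1 / 10 = 0.11 cm
Volume = 24.6 x 0.11 = 2.706 cm^3
Density = 1.68 / 2.706 = 0.621 g/cm^3


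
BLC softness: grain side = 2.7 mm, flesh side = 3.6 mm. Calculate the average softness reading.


Average = (2.7 + 3.6) / 2
Average = 3.15 mm


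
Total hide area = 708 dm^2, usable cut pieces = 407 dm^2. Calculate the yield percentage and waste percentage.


Yield = 407 / 708 x 100 = 57.5%
Waste = 708 - 407 = 301 dm^2
Waste% = 100 - 57.5 = 42.5%


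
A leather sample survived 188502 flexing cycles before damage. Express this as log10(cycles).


log10(188502) = 5.28


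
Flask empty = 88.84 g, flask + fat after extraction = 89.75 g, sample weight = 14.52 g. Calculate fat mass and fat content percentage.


Fat mass = 0.91 g
Fat content = 6.3%

Fat mass = 89.75 - 88.84 = 0.91 g
Fat% = 0.91 / 14.52 x 100 = 6.3%


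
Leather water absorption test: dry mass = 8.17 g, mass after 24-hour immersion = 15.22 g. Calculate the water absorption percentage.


Water absorbed = 15.22 - 8.17 = 7.05 g
WA% = 7.05 / 8.17 x 100 = 86.3%


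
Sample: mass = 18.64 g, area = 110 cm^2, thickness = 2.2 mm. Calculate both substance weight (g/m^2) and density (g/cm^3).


Substance weight = 1694.5 g/m^2
Density = 0.770 g/cm^3

SW = 18.64 / 110 x 10000 = 1694.5 g/m^2
Volume = 110 x 2.2 / 10 = 24.20 cm^3
Density = 18.64 / 24.20 = 0.770 g/cm^3


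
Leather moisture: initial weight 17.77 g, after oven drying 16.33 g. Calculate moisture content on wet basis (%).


8.1%

Moisture = 17.77 - 16.33 = 1.44 g
MC = 1.44 / 17.77 x 100 = 8.1%


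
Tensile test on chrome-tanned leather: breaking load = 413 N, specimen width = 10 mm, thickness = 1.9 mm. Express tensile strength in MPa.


21.74 MPa

Cross-section = 10 x 1.9 = 19.0 mm^2
TS = 413 / 19.0 = 21.74 MPa
(1 N/mm^2 = 1 MPa)


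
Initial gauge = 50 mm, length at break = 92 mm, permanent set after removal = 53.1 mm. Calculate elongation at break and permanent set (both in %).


Elongation at break = 84.0%
Permanent set = 6.2%

Elongation at break = (92 - 50) / 50 x 100 = 84.0%
Permanent set = (53.1 - 50) / 50 x 100 = 6.2%


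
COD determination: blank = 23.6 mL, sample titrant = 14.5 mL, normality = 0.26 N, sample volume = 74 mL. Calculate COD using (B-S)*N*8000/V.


255.8 mg/L


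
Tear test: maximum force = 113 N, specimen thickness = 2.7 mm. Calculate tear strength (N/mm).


Tear strength = force / thickness
Tear = 113 / 2.7 = 41.9 N/mm


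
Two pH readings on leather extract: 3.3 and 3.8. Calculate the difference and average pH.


Difference = |3.3 - 3.8| = 0.5
Average = (3.3 + 3.8) / 2 = 3.55


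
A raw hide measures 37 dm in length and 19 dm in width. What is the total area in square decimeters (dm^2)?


703 dm^2

Area = length x width
Area = 37 x 19 = 703 dm^2


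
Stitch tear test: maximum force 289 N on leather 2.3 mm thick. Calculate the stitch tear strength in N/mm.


Stitch tear strength = force / thickness
STS = 289 / 2.3 = 125.7 N/mm


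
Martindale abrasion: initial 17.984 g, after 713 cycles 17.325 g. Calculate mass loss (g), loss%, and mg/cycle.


Loss = 17.984 - 17.325 = 0.659 g
Loss% = 0.659 / 17.984 x 100 = 3.66%
Rate = 0.659 / 713 x 1000 = 0.924 mg/cycle


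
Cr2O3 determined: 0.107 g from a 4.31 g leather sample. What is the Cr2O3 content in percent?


Cr2O3% = 0.107 / 4.31 x 100
Cr2O3% = 2.48%


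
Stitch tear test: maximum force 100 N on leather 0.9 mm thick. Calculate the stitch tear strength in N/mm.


111.1 N/mm

Stitch tear strength = force / thickness
STS = 100 / 0.9 = 111.1 N/mm


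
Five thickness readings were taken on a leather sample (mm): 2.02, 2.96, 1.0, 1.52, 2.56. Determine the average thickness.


Sum = 2.02 + 2.96 + 1.0 + 1.52 + 2.56 = 10.06
Average = 10.06 / 5 = 2.01 mm


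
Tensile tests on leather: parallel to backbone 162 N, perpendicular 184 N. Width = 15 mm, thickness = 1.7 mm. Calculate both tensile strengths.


Area = 15 x 1.7 = 25.5 mm^2
TS (parallel) = 162 / 25.5 = 6.35 N/mm^2
TS (perpendicular) = 184 / 25.5 = 7.22 N/mm^2


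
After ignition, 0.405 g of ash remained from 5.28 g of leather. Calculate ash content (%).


Ash% = 0.405 / 5.28 x 100
Ash% = 7.67%


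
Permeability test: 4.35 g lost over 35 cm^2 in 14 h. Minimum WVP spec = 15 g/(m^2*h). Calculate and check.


WVP = 4.35 / (35 x 14) x 10000 = 88.78 g/(m^2*h)
Minimum: 15 g/(m^2*h)
Meets spec: Yes


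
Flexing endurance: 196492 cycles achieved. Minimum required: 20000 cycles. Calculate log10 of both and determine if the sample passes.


log10(196492) = 5.29
log10(20000) = 4.30
Passes: Yes


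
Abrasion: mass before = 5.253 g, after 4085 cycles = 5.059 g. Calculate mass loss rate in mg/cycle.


Mass loss = 5.253 - 5.059 = 0.194 g
Rate = 0.194 / 4085 x 1000 = 0.047 mg/cycle


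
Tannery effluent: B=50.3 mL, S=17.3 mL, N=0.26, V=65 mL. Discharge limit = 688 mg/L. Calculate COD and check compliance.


COD = 1056.0 mg/L
Compliant: No

COD = (50.3 - 17.3) x 0.26 x 8000 / 65 = 1056.0 mg/L
Limit: 688 mg/L
Compliant: No


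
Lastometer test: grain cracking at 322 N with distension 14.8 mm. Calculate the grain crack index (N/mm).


21.8 N/mm

Grain crack index = force / distension
Index = 322 / 14.8 = 21.8 N/mm


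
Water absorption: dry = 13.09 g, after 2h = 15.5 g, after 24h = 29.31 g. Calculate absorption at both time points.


WA (2h) = (15.5 - 13.09) / 13.09 x 100 = 18.4%
WA (24h) = (29.31 - 13.09) / 13.09 x 100 = 123.9%


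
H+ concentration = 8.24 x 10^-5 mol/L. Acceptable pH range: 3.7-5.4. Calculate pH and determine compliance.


pH = 4.08
Compliant: Yes

pH = -log10(8.24 x 10^-5) = 4.08
Range: 3.7 to 5.4
Compliant: Yes


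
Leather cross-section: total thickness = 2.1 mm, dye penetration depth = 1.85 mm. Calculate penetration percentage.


88.1%

Penetration% = 1.85 / 2.1 x 100
Penetration = 88.1%


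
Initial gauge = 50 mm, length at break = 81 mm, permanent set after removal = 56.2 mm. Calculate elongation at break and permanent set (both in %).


Elongation at break = (81 - 50) / 50 x 100 = 62.0%
Permanent set = (56.2 - 50) / 50 x 100 = 12.4%


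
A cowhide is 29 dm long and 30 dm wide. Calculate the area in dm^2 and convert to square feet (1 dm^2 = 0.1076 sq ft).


870 dm^2
93.61 sq ft

Area = 29 x 30 = 870 dm^2
Conversion: 870 x 0.1076 = 93.61 sq ft


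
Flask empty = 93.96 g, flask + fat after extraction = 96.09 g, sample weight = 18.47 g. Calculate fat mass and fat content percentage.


Fat mass = 2.13 g
Fat content = 11.5%


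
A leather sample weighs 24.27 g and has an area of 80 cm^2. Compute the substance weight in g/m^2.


3033.8 g/m^2

Substance weight = mass / area x 10000
SW = 24.27 / 80 x 10000
SW = 3033.8 g/m^2


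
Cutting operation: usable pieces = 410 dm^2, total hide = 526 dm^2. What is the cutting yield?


Yield = usable / total x 100
Yield = 410 / 526 x 100 = 77.9%


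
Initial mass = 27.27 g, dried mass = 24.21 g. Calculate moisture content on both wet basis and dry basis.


Moisture lost = 27.27 - 24.21 = 3.06 g
Wet basis MC = 3.06 / 27.27 x 100 = 11.2%
Dry basis MC = 3.06 / 24.21 x 100 = 12.6%


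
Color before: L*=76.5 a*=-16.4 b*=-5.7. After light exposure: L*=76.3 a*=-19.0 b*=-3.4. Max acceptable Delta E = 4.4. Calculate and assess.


Delta E = 3.48
Passes: Yes

dL = -0.2, da = -2.6, db = 2.3
dE = sqrt((-0.2)^2 + (-2.6)^2 + (2.3)^2) = 3.48
Max = 4.4
Passes: Yes


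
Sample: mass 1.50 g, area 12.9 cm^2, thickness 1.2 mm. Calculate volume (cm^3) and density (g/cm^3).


Thickness in cm = 1.2 / 10 = 0.12 cm
Volume = 12.9 x 0.12 = 1.548 cm^3
Density = 1.50 / 1.548 = 0.969 g/cm^3


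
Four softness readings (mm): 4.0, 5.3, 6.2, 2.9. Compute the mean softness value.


4.60 mm


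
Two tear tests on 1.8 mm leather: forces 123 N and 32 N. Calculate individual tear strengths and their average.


Tear 1 = 68.3 N/mm
Tear 2 = 17.8 N/mm
Average = 43.1 N/mm

Tear 1 = 123 / 1.8 = 68.3 N/mm
Tear 2 = 32 / 1.8 = 17.8 N/mm
Average = (68.3 + 17.8) / 2 = 43.1 N/mm


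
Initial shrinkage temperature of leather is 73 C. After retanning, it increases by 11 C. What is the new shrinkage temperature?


84 C


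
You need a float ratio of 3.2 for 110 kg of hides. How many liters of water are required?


Water = hide weight x target ratio
Water = 110 x 3.2 = 352.0 L


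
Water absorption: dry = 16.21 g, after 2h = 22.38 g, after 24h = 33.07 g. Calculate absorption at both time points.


2h absorption = 38.1%
24h absorption = 104.0%

WA (2h) = (22.38 - 16.21) / 16.21 x 100 = 38.1%
WA (24h) = (33.07 - 16.21) / 16.21 x 100 = 104.0%


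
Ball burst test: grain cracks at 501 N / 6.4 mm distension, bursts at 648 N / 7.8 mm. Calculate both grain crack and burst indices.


Crack index = 78.3 N/mm
Burst index = 83.1 N/mm

Crack index = 501 / 6.4 = 78.3 N/mm
Burst index = 648 / 7.8 = 83.1 N/mm


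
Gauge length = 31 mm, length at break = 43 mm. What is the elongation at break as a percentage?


Extension = 43 - 31 = 12 mm
Elongation = 12 / 31 x 100 = 38.7%


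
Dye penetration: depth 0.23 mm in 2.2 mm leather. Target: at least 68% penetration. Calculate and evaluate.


Penetration = 0.23 / 2.2 x 100 = 10.5%
Target: 68%
Meets target: No


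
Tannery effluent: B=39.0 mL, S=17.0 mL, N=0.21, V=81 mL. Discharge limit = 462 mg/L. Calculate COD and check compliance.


COD = 456.3 mg/L
Compliant: Yes

COD = (39.0 - 17.0) x 0.21 x 8000 / 81 = 456.3 mg/L
Limit: 462 mg/L
Compliant: Yes


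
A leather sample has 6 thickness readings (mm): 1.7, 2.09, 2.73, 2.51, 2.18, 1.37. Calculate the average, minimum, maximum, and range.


Sum = 12.58
Average = 12.58 / 6 = 2.10 mm
Minimum = 1.37 mm
Maximum = 2.73 mm
Range = 2.73 - 1.37 = 1.36 mm


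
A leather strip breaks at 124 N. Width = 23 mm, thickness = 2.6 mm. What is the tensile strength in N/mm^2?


Cross-sectional area = 23 x 2.6 = 59.8 mm^2
Tensile strength = 124 / 59.8 = 2.07 N/mm^2


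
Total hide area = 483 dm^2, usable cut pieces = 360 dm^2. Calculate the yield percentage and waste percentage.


Yield = 360 / 483 x 100 = 74.5%
Waste = 483 - 360 = 123 dm^2
Waste% = 100 - 74.5 = 25.5%


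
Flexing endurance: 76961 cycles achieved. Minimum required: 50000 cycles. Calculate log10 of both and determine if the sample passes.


Achieved: log10 = 4.89
Required: log10 = 4.70
Passes: Yes


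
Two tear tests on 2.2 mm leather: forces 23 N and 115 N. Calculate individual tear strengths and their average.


Tear 1 = 23 / 2.2 = 10.5 N/mm
Tear 2 = 115 / 2.2 = 52.3 N/mm
Average = (10.5 + 52.3) / 2 = 31.4 N/mm


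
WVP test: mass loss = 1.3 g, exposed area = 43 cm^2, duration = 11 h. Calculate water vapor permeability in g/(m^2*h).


27.48 g/(m^2*h)


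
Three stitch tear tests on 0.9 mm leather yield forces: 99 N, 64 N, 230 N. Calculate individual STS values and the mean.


STS1 = 110.0 N/mm
STS2 = 71.1 N/mm
STS3 = 255.6 N/mm
Mean = 145.6 N/mm


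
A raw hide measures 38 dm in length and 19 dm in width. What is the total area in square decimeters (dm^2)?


722 dm^2


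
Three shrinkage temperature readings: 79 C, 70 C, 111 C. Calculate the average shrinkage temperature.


86.7 C

Average = (79 + 70 + 111) / 3
Average = 260 / 3 = 86.7 C


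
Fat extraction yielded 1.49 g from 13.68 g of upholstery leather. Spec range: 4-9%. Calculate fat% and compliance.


Fat% = 1.49 / 13.68 x 100 = 10.9%
Spec range: 4-9%
Compliant: No


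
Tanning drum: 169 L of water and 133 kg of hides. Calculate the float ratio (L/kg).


Float ratio = water / hide weight
Ratio = 169 / 133 = 1.3


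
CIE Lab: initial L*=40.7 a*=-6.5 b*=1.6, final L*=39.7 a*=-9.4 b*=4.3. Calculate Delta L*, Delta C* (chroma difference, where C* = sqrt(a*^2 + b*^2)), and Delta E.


Delta L* = -1.0
Delta C* = 3.64
Delta E = 4.09


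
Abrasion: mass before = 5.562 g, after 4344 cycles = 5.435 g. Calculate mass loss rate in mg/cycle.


0.029 mg/cycle


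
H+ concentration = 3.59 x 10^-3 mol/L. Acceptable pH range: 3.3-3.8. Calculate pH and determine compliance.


pH = 2.44
Compliant: No

pH = -log10(3.59 x 10^-3) = 2.44
Range: 3.3 to 3.8
Compliant: No


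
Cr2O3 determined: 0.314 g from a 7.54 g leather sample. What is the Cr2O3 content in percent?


4.16%


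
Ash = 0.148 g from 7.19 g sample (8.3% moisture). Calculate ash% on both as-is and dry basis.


As-is ash = 2.06%
Dry-basis ash = 2.24%

As-is ash% = 0.148 / 7.19 x 100 = 2.06%
Dry mass = 7.19 x (100 - 8.3) / 100 = 6.59323 g
Dry-basis ash% = 0.148 / 6.59323 x 100 = 2.24%


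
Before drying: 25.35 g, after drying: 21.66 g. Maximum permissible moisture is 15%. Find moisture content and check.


Moisture content = 14.6%
Acceptable: Yes

MC = (25.35 - 21.66) / 25.35 x 100 = 14.6%
Maximum: 15%
Acceptable: Yes


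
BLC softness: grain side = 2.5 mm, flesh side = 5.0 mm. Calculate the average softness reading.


3.75 mm


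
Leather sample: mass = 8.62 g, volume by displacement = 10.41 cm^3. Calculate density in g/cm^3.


Density = mass / volume
Density = 8.62 / 10.41 = 0.828 g/cm^3


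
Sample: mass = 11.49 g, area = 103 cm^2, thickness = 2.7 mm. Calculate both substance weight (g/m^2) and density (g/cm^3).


SW = 11.49 / 103 x 10000 = 1115.5 g/m^2
Volume = 103 x 2.7 / 10 = 27.81 cm^3
Density = 11.49 / 27.81 = 0.413 g/cm^3


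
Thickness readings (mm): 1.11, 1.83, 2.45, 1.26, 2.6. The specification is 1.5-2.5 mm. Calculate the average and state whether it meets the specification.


Average = 1.85 mm
Within specification: Yes


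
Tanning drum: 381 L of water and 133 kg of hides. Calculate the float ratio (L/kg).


2.9

Float ratio = water / hide weight
Ratio = 381 / 133 = 2.9


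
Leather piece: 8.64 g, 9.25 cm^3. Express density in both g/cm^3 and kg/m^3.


Density = 8.64 / 9.25 = 0.934 g/cm^3
Convert: 0.934 x 1000 = 934 kg/m^3


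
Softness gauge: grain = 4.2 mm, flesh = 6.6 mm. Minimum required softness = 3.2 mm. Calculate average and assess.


Average = (4.2 + 6.6) / 2 = 5.40 mm
Minimum = 3.2 mm
Meets requirement: Yes


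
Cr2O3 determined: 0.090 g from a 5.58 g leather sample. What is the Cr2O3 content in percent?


1.61%


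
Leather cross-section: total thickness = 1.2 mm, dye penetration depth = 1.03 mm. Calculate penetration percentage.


85.8%

Penetration% = 1.03 / 1.2 x 100
Penetration = 85.8%


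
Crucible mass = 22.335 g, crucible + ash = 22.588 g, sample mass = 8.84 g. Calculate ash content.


Ash mass = 22.588 - 22.335 = 0.253 g
Ash% = 0.253 / 8.84 x 100 = 2.86%


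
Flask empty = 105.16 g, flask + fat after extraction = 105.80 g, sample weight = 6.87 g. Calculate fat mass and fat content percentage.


Fat mass = 105.80 - 105.16 = 0.64 g
Fat% = 0.64 / 6.87 x 100 = 9.3%


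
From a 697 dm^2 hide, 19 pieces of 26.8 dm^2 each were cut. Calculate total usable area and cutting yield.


Total usable = 19 x 26.8 = 509.2 dm^2
Yield = 509.2 / 697 x 100 = 73.1%


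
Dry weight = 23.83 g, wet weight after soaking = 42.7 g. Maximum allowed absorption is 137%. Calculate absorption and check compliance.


WA = (42.7 - 23.83) / 23.83 x 100 = 79.2%
Maximum allowed: 137%
Compliant: Yes


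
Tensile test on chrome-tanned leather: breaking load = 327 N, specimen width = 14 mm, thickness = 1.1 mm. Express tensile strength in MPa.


21.23 MPa


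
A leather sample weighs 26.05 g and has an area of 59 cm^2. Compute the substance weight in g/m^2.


4415.3 g/m^2


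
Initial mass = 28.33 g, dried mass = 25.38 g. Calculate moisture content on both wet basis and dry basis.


Wet basis = 10.4%
Dry basis = 11.6%

Moisture lost = 28.33 - 25.38 = 2.95 g
Wet basis MC = 2.95 / 28.33 x 100 = 10.4%
Dry basis MC = 2.95 / 25.38 x 100 = 11.6%


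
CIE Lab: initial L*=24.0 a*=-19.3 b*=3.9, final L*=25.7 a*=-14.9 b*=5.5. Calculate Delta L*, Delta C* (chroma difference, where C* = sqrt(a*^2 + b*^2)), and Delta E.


Delta L* = 1.7
Delta C* = -3.81
Delta E = 4.98

Delta L* = 25.7 - 24.0 = 1.7
C1* = sqrt((-19.3)^2 + (3.9)^2) = 19.690
C2* = sqrt((-14.9)^2 + (5.5)^2) = 15.883
Delta C* = 15.883 - 19.690 = -3.81
Delta E = sqrt((1.7)^2 + (4.4)^2 + (1.6)^2) = 4.98


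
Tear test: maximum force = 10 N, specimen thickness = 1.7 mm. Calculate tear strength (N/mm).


5.9 N/mm


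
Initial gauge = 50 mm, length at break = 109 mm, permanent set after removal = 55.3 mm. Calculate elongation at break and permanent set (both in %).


Elongation at break = 118.0%
Permanent set = 10.6%

Elongation at break = (109 - 50) / 50 x 100 = 118.0%
Permanent set = (55.3 - 50) / 50 x 100 = 10.6%


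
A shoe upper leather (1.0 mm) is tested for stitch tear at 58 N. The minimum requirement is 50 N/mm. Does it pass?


STS = 58.0 N/mm
Passes: Yes


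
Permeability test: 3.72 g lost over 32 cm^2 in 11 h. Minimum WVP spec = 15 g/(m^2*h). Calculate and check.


WVP = 3.72 / (32 x 11) x 10000 = 105.68 g/(m^2*h)
Minimum: 15 g/(m^2*h)
Meets spec: Yes


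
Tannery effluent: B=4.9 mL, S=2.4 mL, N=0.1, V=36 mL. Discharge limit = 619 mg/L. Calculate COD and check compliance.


COD = (4.9 - 2.4) x 0.1 x 8000 / 36 = 55.6 mg/L
Limit: 619 mg/L
Compliant: Yes


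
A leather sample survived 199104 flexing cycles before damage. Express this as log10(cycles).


log10(199104) = 5.30


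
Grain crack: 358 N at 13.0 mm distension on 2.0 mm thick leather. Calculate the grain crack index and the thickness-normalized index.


Crack index = 27.5 N/mm
Normalized index = 13.8 N/mm per mm


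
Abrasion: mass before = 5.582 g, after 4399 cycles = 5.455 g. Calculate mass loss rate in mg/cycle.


Mass loss = 5.582 - 5.455 = 0.127 g
Rate = 0.127 / 4399 x 1000 = 0.029 mg/cycle


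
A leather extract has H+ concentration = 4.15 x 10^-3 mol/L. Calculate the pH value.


pH = -log10[H+]
pH = -log10(4.15 x 10^-3) = 2.38


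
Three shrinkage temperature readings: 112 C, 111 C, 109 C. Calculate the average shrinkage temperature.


110.7 C


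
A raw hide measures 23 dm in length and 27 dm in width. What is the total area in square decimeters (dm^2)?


Area = length x width
Area = 23 x 27 = 621 dm^2


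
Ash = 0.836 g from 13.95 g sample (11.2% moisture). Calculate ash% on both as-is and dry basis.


As-is ash% = 0.836 / 13.95 x 100 = 5.99%
Dry mass = 13.95 x (100 - 11.2) / 100 = 12.3876 g
Dry-basis ash% = 0.836 / 12.3876 x 100 = 6.75%


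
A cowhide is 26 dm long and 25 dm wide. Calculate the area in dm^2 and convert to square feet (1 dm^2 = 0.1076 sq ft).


Area = 26 x 25 = 650 dm^2
Conversion: 650 x 0.1076 = 69.94 sq ft


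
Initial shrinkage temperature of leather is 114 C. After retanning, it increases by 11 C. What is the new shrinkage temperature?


125 C

New Ts = 114 + 11 = 125 C


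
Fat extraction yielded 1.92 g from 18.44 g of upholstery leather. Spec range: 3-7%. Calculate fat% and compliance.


Fat content = 10.4%
Compliant: No

Fat% = 1.92 / 18.44 x 100 = 10.4%
Spec range: 3-7%
Compliant: No


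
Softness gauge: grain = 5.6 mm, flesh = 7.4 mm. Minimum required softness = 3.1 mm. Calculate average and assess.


Average softness = 6.50 mm
Meets requirement: Yes


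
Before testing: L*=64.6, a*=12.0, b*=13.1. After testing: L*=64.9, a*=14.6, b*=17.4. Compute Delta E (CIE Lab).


dL = 64.9 - 64.6 = 0.3
da = 14.6 - 12.0 = 2.6
db = 17.4 - 13.1 = 4.3
dE = sqrt((0.3)^2 + (2.6)^2 + (4.3)^2) = 5.03


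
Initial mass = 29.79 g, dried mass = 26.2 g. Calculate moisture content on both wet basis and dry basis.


Moisture lost = 29.79 - 26.2 = 3.59 g
Wet basis MC = 3.59 / 29.79 x 100 = 12.1%
Dry basis MC = 3.59 / 26.2 x 100 = 13.7%


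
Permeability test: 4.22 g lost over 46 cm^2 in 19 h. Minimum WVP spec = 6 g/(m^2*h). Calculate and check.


WVP = 4.22 / (46 x 19) x 10000 = 48.28 g/(m^2*h)
Minimum: 6 g/(m^2*h)
Meets spec: Yes


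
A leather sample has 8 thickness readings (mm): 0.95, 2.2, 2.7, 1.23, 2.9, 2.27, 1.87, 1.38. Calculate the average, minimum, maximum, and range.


Average = 1.94 mm
Min = 0.95 mm
Max = 2.9 mm
Range = 1.95 mm


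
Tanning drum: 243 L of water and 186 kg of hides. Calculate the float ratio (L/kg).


Float ratio = water / hide weight
Ratio = 243 / 186 = 1.3


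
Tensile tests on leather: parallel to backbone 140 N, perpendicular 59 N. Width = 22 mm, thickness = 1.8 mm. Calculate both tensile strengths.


Parallel = 3.54 N/mm^2
Perpendicular = 1.49 N/mm^2

Area = 22 x 1.8 = 39.6 mm^2
TS (parallel) = 140 / 39.6 = 3.54 N/mm^2
TS (perpendicular) = 59 / 39.6 = 1.49 N/mm^2


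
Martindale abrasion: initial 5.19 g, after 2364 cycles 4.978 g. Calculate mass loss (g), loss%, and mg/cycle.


Mass loss = 0.212 g
Loss = 4.08%
Rate = 0.090 mg/cycle

Loss = 5.19 - 4.978 = 0.212 g
Loss% = 0.212 / 5.19 x 100 = 4.08%
Rate = 0.212 / 2364 x 1000 = 0.090 mg/cycle


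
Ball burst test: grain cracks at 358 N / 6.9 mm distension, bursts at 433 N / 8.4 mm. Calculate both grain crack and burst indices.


Crack index = 51.9 N/mm
Burst index = 51.5 N/mm

Crack index = 358 / 6.9 = 51.9 N/mm
Burst index = 433 / 8.4 = 51.5 N/mm


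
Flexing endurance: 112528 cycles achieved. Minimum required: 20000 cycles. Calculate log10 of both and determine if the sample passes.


Achieved: log10 = 5.05
Required: log10 = 4.30
Passes: Yes


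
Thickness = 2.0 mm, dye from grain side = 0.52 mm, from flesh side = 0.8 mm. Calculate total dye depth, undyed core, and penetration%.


Total dyed = 0.52 + 0.8 = 1.32 mm
Undyed core = 2.0 - 1.32 = 0.68 mm
Penetration = 1.32 / 2.0 x 100 = 66.0%


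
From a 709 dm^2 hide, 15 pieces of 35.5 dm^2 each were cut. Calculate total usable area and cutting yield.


Usable area = 532.5 dm^2
Yield = 75.1%

Total usable = 15 x 35.5 = 532.5 dm^2
Yield = 532.5 / 709 x 100 = 75.1%


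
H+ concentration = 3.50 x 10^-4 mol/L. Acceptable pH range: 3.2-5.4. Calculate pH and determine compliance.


pH = -log10(3.50 x 10^-4) = 3.46
Range: 3.2 to 5.4
Compliant: Yes


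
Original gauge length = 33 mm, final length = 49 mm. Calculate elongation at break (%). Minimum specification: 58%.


Extension = 49 - 33 = 16 mm
Elongation = 16 / 33 x 100 = 48.5%
Minimum required: 58%
Meets specification: No


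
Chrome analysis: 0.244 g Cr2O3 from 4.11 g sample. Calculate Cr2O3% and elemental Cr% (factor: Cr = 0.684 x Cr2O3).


Cr2O3% = 0.244 / 4.11 x 100 = 5.94%
Cr% = 5.94 x 0.684 = 4.06%


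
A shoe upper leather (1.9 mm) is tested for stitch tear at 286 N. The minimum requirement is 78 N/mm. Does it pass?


STS = 150.5 N/mm
Passes: Yes

STS = 286 / 1.9 = 150.5 N/mm
Minimum required: 78 N/mm
Passes: Yes


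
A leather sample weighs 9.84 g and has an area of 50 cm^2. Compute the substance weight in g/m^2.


Substance weight = mass / area x 10000
SW = 9.84 / 50 x 10000
SW = 1968.0 g/m^2


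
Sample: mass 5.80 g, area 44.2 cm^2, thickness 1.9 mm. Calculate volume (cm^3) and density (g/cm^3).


Volume = 8.398 cm^3
Density = 0.691 g/cm^3

Thickness in cm = 1.9 / 10 = 0.19 cm
Volume = 44.2 x 0.19 = 8.398 cm^3
Density = 5.80 / 8.398 = 0.691 g/cm^3


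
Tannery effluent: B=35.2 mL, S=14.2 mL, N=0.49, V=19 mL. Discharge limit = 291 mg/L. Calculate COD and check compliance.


COD = (35.2 - 14.2) x 0.49 x 8000 / 19 = 4332.6 mg/L
Limit: 291 mg/L
Compliant: No


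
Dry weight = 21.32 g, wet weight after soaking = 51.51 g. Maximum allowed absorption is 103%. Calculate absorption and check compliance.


Absorption = 141.6%
Compliant: No

WA = (51.51 - 21.32) / 21.32 x 100 = 141.6%
Maximum allowed: 103%
Compliant: No


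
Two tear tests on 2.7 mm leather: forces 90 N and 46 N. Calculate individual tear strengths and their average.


Tear 1 = 33.3 N/mm
Tear 2 = 17.0 N/mm
Average = 25.2 N/mm

Tear 1 = 90 / 2.7 = 33.3 N/mm
Tear 2 = 46 / 2.7 = 17.0 N/mm
Average = (33.3 + 17.0) / 2 = 25.2 N/mm


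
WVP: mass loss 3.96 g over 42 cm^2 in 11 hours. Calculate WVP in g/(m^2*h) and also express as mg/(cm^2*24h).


WVP = 85.71 g/(m^2*h)
Daily rate = 205.71 mg/(cm^2*24h)


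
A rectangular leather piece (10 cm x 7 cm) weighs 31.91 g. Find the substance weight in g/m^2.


4558.6 g/m^2

Area = 10 x 7 = 70 cm^2
SW = 31.91 / 70 x 10000 = 4558.6 g/m^2
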